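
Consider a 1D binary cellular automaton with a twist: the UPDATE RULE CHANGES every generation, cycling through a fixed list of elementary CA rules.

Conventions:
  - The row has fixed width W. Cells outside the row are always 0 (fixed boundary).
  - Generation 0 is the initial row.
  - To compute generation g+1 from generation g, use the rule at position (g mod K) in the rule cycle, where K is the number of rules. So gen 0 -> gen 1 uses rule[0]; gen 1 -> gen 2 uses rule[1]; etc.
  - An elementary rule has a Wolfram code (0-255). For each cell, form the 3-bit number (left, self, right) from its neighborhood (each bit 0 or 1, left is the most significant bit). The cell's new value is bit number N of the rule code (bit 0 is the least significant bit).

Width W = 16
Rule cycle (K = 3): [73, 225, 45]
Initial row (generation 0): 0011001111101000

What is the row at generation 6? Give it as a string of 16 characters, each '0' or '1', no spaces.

Answer: 1011111110000000

Derivation:
Gen 0: 0011001111101000
Gen 1 (rule 73): 1011001000100011
Gen 2 (rule 225): 0101000010001001
Gen 3 (rule 45): 0111011010101001
Gen 4 (rule 73): 0101011000000000
Gen 5 (rule 225): 0010101011111111
Gen 6 (rule 45): 1011111110000000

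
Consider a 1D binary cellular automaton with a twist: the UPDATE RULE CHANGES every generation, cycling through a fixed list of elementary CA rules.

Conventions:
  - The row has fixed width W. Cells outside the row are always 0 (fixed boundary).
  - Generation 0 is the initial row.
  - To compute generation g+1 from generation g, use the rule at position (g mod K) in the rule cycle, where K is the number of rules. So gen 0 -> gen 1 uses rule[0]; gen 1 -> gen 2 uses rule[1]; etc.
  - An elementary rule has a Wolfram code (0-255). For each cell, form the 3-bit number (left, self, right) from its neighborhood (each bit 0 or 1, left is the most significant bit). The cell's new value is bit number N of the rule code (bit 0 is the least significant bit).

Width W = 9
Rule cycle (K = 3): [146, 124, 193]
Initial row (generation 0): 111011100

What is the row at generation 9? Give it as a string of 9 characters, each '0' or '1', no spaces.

Answer: 001101001

Derivation:
Gen 0: 111011100
Gen 1 (rule 146): 010001010
Gen 2 (rule 124): 011001111
Gen 3 (rule 193): 001000111
Gen 4 (rule 146): 010101010
Gen 5 (rule 124): 011111111
Gen 6 (rule 193): 001111111
Gen 7 (rule 146): 010111110
Gen 8 (rule 124): 011100011
Gen 9 (rule 193): 001101001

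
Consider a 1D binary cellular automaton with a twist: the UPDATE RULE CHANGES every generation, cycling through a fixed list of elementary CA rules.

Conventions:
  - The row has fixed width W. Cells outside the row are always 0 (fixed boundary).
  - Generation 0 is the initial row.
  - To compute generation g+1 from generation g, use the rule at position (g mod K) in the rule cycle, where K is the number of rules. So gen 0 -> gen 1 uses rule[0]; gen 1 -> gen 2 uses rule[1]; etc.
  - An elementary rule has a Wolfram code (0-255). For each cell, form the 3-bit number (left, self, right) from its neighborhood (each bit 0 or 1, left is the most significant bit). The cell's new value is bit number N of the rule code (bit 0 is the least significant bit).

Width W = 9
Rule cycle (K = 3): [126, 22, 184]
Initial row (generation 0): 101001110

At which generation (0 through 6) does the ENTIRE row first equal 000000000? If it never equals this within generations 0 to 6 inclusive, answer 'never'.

Answer: 2

Derivation:
Gen 0: 101001110
Gen 1 (rule 126): 111111011
Gen 2 (rule 22): 000000000
Gen 3 (rule 184): 000000000
Gen 4 (rule 126): 000000000
Gen 5 (rule 22): 000000000
Gen 6 (rule 184): 000000000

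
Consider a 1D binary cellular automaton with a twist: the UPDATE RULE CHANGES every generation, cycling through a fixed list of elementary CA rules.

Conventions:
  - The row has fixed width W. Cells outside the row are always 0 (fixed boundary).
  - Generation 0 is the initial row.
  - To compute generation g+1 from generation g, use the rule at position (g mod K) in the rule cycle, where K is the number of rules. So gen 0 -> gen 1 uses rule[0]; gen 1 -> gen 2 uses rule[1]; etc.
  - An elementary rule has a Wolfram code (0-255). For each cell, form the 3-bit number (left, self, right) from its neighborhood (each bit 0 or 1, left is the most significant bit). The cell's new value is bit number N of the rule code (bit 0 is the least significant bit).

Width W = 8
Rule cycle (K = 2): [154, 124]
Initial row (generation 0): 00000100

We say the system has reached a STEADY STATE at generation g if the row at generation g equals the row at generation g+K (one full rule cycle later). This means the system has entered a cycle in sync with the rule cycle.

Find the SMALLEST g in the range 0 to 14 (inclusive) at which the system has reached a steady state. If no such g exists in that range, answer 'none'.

Answer: 9

Derivation:
Gen 0: 00000100
Gen 1 (rule 154): 00001010
Gen 2 (rule 124): 00001111
Gen 3 (rule 154): 00011110
Gen 4 (rule 124): 00010011
Gen 5 (rule 154): 00101110
Gen 6 (rule 124): 00111011
Gen 7 (rule 154): 01110010
Gen 8 (rule 124): 01011011
Gen 9 (rule 154): 10010010
Gen 10 (rule 124): 11011011
Gen 11 (rule 154): 10010010
Gen 12 (rule 124): 11011011
Gen 13 (rule 154): 10010010
Gen 14 (rule 124): 11011011
Gen 15 (rule 154): 10010010
Gen 16 (rule 124): 11011011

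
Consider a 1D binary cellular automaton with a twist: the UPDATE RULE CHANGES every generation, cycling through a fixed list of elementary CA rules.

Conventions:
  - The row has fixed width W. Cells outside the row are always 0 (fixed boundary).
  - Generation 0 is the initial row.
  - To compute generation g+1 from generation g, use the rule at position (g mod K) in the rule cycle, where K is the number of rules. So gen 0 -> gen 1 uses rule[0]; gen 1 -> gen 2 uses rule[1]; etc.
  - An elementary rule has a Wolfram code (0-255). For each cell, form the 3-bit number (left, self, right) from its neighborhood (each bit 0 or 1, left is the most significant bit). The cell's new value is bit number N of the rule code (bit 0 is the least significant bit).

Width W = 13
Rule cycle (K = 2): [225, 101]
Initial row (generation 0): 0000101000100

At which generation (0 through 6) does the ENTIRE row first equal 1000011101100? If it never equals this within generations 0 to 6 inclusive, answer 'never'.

Answer: never

Derivation:
Gen 0: 0000101000100
Gen 1 (rule 225): 1110010010001
Gen 2 (rule 101): 0010010010101
Gen 3 (rule 225): 1000000001010
Gen 4 (rule 101): 1011111101110
Gen 5 (rule 225): 0101111110110
Gen 6 (rule 101): 0110000011010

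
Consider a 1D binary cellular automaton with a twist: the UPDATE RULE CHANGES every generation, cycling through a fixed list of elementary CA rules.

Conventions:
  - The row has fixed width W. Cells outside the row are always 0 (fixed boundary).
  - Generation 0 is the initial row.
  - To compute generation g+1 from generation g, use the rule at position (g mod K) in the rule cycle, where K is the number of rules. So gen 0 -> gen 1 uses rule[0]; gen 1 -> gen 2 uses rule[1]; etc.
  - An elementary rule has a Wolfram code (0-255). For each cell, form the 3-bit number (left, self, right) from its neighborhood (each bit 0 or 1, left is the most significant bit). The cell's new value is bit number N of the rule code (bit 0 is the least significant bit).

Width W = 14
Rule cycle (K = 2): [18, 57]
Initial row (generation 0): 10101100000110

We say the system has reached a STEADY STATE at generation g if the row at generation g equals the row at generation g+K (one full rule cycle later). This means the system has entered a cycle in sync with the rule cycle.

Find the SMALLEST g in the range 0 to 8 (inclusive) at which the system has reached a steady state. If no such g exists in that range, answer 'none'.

Gen 0: 10101100000110
Gen 1 (rule 18): 00000010001001
Gen 2 (rule 57): 11111001100100
Gen 3 (rule 18): 00000110011010
Gen 4 (rule 57): 11110101010101
Gen 5 (rule 18): 00000000000000
Gen 6 (rule 57): 11111111111111
Gen 7 (rule 18): 00000000000000
Gen 8 (rule 57): 11111111111111
Gen 9 (rule 18): 00000000000000
Gen 10 (rule 57): 11111111111111

Answer: 5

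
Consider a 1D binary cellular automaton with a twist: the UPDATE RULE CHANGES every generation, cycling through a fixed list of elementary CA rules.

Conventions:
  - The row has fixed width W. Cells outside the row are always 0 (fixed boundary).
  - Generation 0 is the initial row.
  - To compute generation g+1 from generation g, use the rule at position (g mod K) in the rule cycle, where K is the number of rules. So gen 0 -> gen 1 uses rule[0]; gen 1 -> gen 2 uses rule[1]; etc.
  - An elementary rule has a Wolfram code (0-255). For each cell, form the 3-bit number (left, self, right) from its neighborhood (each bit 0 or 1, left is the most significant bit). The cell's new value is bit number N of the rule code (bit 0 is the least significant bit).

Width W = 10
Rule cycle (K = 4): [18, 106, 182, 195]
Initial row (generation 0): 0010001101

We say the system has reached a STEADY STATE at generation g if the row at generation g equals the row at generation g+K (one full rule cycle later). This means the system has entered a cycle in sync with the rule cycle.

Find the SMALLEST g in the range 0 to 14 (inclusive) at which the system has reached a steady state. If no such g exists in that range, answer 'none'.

Gen 0: 0010001101
Gen 1 (rule 18): 0101010000
Gen 2 (rule 106): 1010100000
Gen 3 (rule 182): 1111110000
Gen 4 (rule 195): 0111110111
Gen 5 (rule 18): 1000000000
Gen 6 (rule 106): 0000000000
Gen 7 (rule 182): 0000000000
Gen 8 (rule 195): 1111111111
Gen 9 (rule 18): 0000000000
Gen 10 (rule 106): 0000000000
Gen 11 (rule 182): 0000000000
Gen 12 (rule 195): 1111111111
Gen 13 (rule 18): 0000000000
Gen 14 (rule 106): 0000000000
Gen 15 (rule 182): 0000000000
Gen 16 (rule 195): 1111111111
Gen 17 (rule 18): 0000000000
Gen 18 (rule 106): 0000000000

Answer: 6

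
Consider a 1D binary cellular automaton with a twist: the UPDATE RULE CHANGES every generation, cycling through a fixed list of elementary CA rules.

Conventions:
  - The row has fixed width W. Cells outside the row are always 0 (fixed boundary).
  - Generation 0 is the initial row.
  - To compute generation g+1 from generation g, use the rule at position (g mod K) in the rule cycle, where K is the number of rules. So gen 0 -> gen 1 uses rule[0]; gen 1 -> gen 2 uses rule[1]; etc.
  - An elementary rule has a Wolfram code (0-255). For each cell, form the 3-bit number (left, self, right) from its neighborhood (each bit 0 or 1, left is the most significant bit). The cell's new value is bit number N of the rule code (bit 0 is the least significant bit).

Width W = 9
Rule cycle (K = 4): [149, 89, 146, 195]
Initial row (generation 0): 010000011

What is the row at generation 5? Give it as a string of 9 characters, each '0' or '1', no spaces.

Answer: 111111011

Derivation:
Gen 0: 010000011
Gen 1 (rule 149): 011111000
Gen 2 (rule 89): 010001111
Gen 3 (rule 146): 101010110
Gen 4 (rule 195): 000000010
Gen 5 (rule 149): 111111011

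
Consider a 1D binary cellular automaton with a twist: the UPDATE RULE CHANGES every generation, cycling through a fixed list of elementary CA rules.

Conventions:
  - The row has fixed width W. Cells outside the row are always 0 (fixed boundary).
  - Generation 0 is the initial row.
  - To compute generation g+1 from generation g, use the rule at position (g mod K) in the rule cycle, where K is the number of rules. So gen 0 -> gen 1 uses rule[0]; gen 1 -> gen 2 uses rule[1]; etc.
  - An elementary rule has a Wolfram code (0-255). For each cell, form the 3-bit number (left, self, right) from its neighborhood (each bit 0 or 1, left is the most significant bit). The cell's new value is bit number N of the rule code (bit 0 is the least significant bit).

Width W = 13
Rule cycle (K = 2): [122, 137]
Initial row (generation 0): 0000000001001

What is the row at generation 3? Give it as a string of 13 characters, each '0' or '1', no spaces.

Gen 0: 0000000001001
Gen 1 (rule 122): 0000000010110
Gen 2 (rule 137): 1111111000100
Gen 3 (rule 122): 1000001101010

Answer: 1000001101010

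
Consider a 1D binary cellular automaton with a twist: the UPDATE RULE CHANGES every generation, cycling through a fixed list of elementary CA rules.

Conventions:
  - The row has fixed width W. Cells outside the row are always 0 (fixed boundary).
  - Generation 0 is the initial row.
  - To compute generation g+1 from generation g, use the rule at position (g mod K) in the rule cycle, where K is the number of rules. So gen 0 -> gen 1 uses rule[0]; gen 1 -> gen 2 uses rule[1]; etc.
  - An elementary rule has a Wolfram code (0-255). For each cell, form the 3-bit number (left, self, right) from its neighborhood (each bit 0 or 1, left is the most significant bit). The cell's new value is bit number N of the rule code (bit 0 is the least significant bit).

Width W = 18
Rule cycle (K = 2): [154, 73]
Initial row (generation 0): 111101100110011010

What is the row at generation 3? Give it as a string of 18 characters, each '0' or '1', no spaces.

Answer: 000100100000000010

Derivation:
Gen 0: 111101100110011010
Gen 1 (rule 154): 111001011101110001
Gen 2 (rule 73): 101000010101010100
Gen 3 (rule 154): 000100100000000010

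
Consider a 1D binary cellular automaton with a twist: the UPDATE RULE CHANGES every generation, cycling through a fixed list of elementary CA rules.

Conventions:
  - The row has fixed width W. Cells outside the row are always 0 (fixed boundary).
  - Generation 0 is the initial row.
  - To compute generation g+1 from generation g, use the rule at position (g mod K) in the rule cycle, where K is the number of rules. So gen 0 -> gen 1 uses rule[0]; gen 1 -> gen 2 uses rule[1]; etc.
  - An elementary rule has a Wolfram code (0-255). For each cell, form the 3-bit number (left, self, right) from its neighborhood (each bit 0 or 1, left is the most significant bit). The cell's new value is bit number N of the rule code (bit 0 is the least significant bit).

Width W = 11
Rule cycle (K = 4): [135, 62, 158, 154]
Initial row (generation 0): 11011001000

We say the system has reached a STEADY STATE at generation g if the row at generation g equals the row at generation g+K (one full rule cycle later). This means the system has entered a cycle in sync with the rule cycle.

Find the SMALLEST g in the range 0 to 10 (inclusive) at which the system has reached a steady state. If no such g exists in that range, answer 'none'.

Gen 0: 11011001000
Gen 1 (rule 135): 00000011011
Gen 2 (rule 62): 00000110110
Gen 3 (rule 158): 00001100101
Gen 4 (rule 154): 00011011000
Gen 5 (rule 135): 11100000011
Gen 6 (rule 62): 10010000110
Gen 7 (rule 158): 11111001101
Gen 8 (rule 154): 11110111000
Gen 9 (rule 135): 01100010011
Gen 10 (rule 62): 11010111110
Gen 11 (rule 158): 10010111101
Gen 12 (rule 154): 01100111000
Gen 13 (rule 135): 10001010011
Gen 14 (rule 62): 11011111110

Answer: none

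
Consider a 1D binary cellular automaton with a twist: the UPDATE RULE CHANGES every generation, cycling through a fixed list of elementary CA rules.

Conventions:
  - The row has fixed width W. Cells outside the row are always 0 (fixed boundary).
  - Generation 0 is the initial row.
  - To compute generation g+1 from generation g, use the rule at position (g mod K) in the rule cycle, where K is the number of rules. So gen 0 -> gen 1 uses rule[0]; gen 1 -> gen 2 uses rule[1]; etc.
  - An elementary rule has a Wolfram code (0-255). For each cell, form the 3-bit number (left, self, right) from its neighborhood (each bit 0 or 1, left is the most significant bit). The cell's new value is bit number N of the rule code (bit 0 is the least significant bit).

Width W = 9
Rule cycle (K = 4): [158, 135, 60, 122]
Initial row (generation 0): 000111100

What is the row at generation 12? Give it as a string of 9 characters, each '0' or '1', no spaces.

Gen 0: 000111100
Gen 1 (rule 158): 001111010
Gen 2 (rule 135): 110110010
Gen 3 (rule 60): 101101011
Gen 4 (rule 122): 011110111
Gen 5 (rule 158): 111100110
Gen 6 (rule 135): 011001000
Gen 7 (rule 60): 010101100
Gen 8 (rule 122): 101011110
Gen 9 (rule 158): 101011101
Gen 10 (rule 135): 101001001
Gen 11 (rule 60): 111101101
Gen 12 (rule 122): 100111110

Answer: 100111110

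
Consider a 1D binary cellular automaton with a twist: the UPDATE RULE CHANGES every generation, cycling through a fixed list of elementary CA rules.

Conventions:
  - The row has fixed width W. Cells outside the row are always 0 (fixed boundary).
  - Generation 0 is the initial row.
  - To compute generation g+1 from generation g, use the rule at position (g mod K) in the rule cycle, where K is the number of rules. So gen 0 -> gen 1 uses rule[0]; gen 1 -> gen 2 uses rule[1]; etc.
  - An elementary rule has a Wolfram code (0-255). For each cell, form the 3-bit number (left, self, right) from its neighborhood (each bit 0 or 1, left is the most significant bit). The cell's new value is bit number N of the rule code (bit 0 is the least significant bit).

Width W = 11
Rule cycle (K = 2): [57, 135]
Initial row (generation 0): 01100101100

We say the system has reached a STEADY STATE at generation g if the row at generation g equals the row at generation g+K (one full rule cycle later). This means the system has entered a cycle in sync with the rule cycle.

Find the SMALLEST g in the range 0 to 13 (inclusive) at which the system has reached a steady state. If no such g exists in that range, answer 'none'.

Answer: none

Derivation:
Gen 0: 01100101100
Gen 1 (rule 57): 01010011011
Gen 2 (rule 135): 11010100000
Gen 3 (rule 57): 10101011111
Gen 4 (rule 135): 10101001110
Gen 5 (rule 57): 01010101001
Gen 6 (rule 135): 11010101011
Gen 7 (rule 57): 10101010110
Gen 8 (rule 135): 10101010000
Gen 9 (rule 57): 01010101111
Gen 10 (rule 135): 11010100110
Gen 11 (rule 57): 10101010101
Gen 12 (rule 135): 10101010101
Gen 13 (rule 57): 01010101010
Gen 14 (rule 135): 11010101010
Gen 15 (rule 57): 10101010101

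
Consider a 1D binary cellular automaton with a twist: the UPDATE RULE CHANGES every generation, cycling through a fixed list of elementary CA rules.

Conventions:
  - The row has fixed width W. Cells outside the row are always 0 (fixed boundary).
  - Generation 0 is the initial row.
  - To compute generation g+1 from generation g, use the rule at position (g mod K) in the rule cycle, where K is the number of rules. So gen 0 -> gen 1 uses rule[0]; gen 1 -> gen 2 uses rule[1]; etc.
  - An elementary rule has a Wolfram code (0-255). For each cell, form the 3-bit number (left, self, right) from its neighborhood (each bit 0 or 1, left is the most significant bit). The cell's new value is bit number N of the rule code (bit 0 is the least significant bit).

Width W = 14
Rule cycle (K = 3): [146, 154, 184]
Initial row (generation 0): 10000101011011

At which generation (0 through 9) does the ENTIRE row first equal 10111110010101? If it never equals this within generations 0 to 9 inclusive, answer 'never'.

Answer: never

Derivation:
Gen 0: 10000101011011
Gen 1 (rule 146): 01001000000000
Gen 2 (rule 154): 10110100000000
Gen 3 (rule 184): 01101010000000
Gen 4 (rule 146): 10000001000000
Gen 5 (rule 154): 01000010100000
Gen 6 (rule 184): 00100001010000
Gen 7 (rule 146): 01010010001000
Gen 8 (rule 154): 10001101010100
Gen 9 (rule 184): 01001010101010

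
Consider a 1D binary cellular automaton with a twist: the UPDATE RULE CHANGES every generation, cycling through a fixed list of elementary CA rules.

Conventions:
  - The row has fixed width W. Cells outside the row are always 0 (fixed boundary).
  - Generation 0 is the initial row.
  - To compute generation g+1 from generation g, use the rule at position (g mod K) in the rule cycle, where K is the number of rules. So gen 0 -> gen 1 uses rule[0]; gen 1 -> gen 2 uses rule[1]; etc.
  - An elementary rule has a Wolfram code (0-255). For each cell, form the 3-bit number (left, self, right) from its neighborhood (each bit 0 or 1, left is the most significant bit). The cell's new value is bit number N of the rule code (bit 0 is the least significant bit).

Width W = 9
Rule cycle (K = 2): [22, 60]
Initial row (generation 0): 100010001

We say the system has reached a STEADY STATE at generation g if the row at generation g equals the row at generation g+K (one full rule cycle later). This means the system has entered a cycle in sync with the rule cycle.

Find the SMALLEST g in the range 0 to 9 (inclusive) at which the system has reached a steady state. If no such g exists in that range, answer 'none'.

Answer: none

Derivation:
Gen 0: 100010001
Gen 1 (rule 22): 110111011
Gen 2 (rule 60): 101100110
Gen 3 (rule 22): 100011001
Gen 4 (rule 60): 110010101
Gen 5 (rule 22): 001110101
Gen 6 (rule 60): 001001111
Gen 7 (rule 22): 011110000
Gen 8 (rule 60): 010001000
Gen 9 (rule 22): 111011100
Gen 10 (rule 60): 100110010
Gen 11 (rule 22): 111001111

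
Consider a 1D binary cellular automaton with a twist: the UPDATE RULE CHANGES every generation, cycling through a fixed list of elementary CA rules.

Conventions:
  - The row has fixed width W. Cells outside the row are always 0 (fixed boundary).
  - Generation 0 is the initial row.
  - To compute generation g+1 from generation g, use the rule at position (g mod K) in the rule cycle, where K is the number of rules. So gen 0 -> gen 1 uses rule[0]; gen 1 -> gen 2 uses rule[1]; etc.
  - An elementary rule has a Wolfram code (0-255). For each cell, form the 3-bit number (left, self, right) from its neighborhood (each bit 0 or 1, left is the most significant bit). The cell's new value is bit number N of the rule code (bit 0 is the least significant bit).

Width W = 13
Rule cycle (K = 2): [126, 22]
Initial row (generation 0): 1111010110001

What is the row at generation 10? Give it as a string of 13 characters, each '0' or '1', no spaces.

Gen 0: 1111010110001
Gen 1 (rule 126): 1001111111011
Gen 2 (rule 22): 1110000000000
Gen 3 (rule 126): 1011000000000
Gen 4 (rule 22): 1000100000000
Gen 5 (rule 126): 1101110000000
Gen 6 (rule 22): 0000001000000
Gen 7 (rule 126): 0000011100000
Gen 8 (rule 22): 0000100010000
Gen 9 (rule 126): 0001110111000
Gen 10 (rule 22): 0010000000100

Answer: 0010000000100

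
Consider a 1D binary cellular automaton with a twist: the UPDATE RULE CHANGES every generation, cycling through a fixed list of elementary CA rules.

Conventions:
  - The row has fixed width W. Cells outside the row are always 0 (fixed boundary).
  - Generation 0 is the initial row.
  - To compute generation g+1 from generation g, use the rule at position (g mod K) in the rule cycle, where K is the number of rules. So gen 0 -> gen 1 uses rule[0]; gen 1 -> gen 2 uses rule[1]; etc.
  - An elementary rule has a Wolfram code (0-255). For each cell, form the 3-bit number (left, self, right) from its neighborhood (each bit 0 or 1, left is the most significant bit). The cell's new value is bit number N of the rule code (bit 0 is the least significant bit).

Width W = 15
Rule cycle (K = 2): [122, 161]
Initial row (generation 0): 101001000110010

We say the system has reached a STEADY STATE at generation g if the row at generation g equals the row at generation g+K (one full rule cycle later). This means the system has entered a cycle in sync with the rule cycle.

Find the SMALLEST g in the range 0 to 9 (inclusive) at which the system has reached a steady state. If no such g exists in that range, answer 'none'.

Answer: 3

Derivation:
Gen 0: 101001000110010
Gen 1 (rule 122): 010110101111101
Gen 2 (rule 161): 001001010111010
Gen 3 (rule 122): 010110101101101
Gen 4 (rule 161): 001001010010010
Gen 5 (rule 122): 010110101101101
Gen 6 (rule 161): 001001010010010
Gen 7 (rule 122): 010110101101101
Gen 8 (rule 161): 001001010010010
Gen 9 (rule 122): 010110101101101
Gen 10 (rule 161): 001001010010010
Gen 11 (rule 122): 010110101101101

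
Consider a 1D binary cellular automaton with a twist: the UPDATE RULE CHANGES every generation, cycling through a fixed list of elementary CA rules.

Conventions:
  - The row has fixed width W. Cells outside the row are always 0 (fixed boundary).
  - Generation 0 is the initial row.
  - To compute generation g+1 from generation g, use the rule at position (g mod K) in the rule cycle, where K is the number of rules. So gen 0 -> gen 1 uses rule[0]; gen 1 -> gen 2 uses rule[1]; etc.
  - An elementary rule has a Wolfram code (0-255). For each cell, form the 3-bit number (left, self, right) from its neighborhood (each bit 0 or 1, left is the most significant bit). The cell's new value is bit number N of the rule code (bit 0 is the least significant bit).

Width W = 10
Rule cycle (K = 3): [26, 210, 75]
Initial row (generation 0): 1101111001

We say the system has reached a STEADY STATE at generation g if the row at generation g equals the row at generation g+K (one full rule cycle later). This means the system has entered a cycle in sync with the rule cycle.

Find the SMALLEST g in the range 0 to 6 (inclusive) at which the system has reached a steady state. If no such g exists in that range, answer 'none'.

Gen 0: 1101111001
Gen 1 (rule 26): 1001000110
Gen 2 (rule 210): 0110101011
Gen 3 (rule 75): 1110000011
Gen 4 (rule 26): 1001000110
Gen 5 (rule 210): 0110101011
Gen 6 (rule 75): 1110000011
Gen 7 (rule 26): 1001000110
Gen 8 (rule 210): 0110101011
Gen 9 (rule 75): 1110000011

Answer: 1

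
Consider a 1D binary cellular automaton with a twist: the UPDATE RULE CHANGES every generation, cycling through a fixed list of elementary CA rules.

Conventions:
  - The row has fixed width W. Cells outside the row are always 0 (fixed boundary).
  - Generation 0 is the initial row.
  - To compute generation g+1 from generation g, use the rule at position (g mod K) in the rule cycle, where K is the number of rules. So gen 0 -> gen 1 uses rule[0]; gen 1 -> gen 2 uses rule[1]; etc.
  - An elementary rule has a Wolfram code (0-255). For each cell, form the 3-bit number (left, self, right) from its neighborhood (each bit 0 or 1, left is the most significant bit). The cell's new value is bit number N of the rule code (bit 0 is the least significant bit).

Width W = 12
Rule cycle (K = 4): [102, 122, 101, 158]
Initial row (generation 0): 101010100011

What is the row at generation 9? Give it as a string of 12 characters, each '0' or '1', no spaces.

Gen 0: 101010100011
Gen 1 (rule 102): 111111100101
Gen 2 (rule 122): 100000111010
Gen 3 (rule 101): 101110001110
Gen 4 (rule 158): 101101011101
Gen 5 (rule 102): 110111100111
Gen 6 (rule 122): 111100111101
Gen 7 (rule 101): 000100000111
Gen 8 (rule 158): 001110001110
Gen 9 (rule 102): 010010010010

Answer: 010010010010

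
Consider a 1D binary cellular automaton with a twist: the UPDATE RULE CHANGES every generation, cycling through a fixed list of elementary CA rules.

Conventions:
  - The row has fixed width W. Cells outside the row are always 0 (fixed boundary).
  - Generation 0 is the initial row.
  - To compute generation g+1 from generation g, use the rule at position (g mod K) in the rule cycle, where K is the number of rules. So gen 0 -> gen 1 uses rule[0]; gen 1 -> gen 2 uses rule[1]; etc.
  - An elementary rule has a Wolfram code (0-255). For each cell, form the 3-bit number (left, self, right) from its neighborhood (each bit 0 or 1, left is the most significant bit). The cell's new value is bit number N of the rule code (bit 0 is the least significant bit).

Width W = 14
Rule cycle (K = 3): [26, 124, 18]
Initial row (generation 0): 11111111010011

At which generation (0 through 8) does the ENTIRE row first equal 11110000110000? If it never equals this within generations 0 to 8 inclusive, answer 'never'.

Answer: never

Derivation:
Gen 0: 11111111010011
Gen 1 (rule 26): 10000000001110
Gen 2 (rule 124): 11000000001011
Gen 3 (rule 18): 00100000010000
Gen 4 (rule 26): 01010000101000
Gen 5 (rule 124): 01111000111100
Gen 6 (rule 18): 10000101000010
Gen 7 (rule 26): 01001000100101
Gen 8 (rule 124): 01101100110111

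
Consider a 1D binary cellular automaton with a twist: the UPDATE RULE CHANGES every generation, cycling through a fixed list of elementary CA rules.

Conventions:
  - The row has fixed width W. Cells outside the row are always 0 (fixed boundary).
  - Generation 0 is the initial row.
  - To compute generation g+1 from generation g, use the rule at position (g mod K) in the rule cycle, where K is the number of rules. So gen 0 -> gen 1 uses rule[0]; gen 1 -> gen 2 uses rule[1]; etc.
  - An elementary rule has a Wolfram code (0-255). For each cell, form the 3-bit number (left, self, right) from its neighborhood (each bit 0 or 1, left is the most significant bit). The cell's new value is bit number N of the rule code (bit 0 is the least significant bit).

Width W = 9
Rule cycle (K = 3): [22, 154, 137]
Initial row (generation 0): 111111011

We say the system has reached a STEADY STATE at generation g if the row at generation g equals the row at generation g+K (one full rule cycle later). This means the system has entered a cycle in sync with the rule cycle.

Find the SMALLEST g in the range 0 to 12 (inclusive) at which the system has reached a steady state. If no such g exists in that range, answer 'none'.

Answer: 1

Derivation:
Gen 0: 111111011
Gen 1 (rule 22): 000000000
Gen 2 (rule 154): 000000000
Gen 3 (rule 137): 111111111
Gen 4 (rule 22): 000000000
Gen 5 (rule 154): 000000000
Gen 6 (rule 137): 111111111
Gen 7 (rule 22): 000000000
Gen 8 (rule 154): 000000000
Gen 9 (rule 137): 111111111
Gen 10 (rule 22): 000000000
Gen 11 (rule 154): 000000000
Gen 12 (rule 137): 111111111
Gen 13 (rule 22): 000000000
Gen 14 (rule 154): 000000000
Gen 15 (rule 137): 111111111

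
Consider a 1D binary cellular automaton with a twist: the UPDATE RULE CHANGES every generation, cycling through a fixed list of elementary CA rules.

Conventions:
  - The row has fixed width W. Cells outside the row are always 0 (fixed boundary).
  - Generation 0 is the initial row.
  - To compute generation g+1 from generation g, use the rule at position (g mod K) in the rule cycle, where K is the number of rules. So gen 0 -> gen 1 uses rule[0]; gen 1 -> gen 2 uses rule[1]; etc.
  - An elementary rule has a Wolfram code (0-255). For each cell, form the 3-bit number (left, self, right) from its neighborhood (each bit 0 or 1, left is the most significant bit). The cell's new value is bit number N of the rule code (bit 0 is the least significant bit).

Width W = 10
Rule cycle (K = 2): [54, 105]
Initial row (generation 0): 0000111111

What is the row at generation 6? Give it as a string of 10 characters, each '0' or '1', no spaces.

Gen 0: 0000111111
Gen 1 (rule 54): 0001000000
Gen 2 (rule 105): 1100011111
Gen 3 (rule 54): 0010100000
Gen 4 (rule 105): 1001001111
Gen 5 (rule 54): 1111110000
Gen 6 (rule 105): 1000010111

Answer: 1000010111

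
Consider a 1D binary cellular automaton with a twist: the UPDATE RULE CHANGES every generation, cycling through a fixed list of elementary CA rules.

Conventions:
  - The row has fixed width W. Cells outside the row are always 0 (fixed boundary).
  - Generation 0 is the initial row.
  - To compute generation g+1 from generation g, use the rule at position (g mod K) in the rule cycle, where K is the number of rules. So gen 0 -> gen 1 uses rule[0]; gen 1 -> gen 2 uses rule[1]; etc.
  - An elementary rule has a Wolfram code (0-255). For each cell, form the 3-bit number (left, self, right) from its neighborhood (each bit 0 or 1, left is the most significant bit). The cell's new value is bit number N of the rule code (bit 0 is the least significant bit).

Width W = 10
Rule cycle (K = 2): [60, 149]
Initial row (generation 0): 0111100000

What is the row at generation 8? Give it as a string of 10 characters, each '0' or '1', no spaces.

Answer: 0010000111

Derivation:
Gen 0: 0111100000
Gen 1 (rule 60): 0100010000
Gen 2 (rule 149): 0111011111
Gen 3 (rule 60): 0100110000
Gen 4 (rule 149): 0110001111
Gen 5 (rule 60): 0101001000
Gen 6 (rule 149): 0101101111
Gen 7 (rule 60): 0111011000
Gen 8 (rule 149): 0010000111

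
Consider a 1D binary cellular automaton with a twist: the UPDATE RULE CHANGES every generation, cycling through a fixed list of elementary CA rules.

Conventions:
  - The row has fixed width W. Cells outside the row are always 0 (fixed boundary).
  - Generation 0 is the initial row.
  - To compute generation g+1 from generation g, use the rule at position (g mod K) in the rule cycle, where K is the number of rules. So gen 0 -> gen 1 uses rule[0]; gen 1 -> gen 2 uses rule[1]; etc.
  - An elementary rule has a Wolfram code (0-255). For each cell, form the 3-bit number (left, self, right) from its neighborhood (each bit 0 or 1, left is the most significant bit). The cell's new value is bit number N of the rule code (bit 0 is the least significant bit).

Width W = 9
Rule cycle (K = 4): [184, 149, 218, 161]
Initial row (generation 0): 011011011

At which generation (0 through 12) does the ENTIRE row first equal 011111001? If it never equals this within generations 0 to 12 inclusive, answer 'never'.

Answer: 12

Derivation:
Gen 0: 011011011
Gen 1 (rule 184): 010110110
Gen 2 (rule 149): 010000001
Gen 3 (rule 218): 101000010
Gen 4 (rule 161): 010011000
Gen 5 (rule 184): 001010100
Gen 6 (rule 149): 101010111
Gen 7 (rule 218): 000000111
Gen 8 (rule 161): 111110010
Gen 9 (rule 184): 111101001
Gen 10 (rule 149): 011001101
Gen 11 (rule 218): 111111100
Gen 12 (rule 161): 011111001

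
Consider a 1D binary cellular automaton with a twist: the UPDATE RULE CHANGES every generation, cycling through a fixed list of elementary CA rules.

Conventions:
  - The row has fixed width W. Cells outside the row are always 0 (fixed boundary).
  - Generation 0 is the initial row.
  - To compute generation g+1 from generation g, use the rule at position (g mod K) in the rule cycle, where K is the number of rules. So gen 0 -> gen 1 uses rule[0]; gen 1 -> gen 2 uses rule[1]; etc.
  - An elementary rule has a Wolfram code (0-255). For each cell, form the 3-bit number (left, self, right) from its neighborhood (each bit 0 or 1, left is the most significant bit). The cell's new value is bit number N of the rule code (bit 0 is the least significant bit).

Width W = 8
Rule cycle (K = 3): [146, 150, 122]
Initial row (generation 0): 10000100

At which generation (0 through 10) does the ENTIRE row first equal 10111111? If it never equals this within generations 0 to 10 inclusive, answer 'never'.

Answer: never

Derivation:
Gen 0: 10000100
Gen 1 (rule 146): 01001010
Gen 2 (rule 150): 11111011
Gen 3 (rule 122): 10001111
Gen 4 (rule 146): 01010110
Gen 5 (rule 150): 11010001
Gen 6 (rule 122): 11101010
Gen 7 (rule 146): 01000001
Gen 8 (rule 150): 11100011
Gen 9 (rule 122): 10110111
Gen 10 (rule 146): 00000010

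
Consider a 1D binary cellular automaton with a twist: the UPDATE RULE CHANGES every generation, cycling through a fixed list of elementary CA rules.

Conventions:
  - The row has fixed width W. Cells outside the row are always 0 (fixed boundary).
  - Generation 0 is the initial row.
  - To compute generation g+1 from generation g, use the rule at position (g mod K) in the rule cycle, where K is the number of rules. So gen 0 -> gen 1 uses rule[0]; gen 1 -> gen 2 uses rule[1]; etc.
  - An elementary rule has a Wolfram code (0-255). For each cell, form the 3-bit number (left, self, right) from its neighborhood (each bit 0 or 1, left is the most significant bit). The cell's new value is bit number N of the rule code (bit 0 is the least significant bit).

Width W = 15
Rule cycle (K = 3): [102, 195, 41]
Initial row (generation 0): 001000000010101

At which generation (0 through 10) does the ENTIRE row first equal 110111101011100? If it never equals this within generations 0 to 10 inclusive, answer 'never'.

Gen 0: 001000000010101
Gen 1 (rule 102): 011000000111111
Gen 2 (rule 195): 101011111011111
Gen 3 (rule 41): 010110000110000
Gen 4 (rule 102): 111010001010000
Gen 5 (rule 195): 011000110000111
Gen 6 (rule 41): 010010100110100
Gen 7 (rule 102): 110111101011100
Gen 8 (rule 195): 010011100001101
Gen 9 (rule 41): 000010001101010
Gen 10 (rule 102): 000110010111110

Answer: 7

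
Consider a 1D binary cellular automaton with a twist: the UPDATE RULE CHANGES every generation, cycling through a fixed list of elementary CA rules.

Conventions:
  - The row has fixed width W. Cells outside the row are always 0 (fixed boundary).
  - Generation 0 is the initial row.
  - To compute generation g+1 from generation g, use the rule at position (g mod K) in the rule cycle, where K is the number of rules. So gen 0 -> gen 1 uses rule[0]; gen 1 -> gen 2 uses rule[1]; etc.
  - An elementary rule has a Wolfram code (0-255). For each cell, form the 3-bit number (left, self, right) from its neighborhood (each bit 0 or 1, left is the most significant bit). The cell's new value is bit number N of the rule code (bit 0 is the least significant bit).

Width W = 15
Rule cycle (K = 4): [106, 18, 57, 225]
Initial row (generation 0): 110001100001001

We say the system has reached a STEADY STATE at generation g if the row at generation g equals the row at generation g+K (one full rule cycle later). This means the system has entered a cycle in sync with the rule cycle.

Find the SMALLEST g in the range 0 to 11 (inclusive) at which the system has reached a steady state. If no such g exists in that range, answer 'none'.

Answer: none

Derivation:
Gen 0: 110001100001001
Gen 1 (rule 106): 110011100010010
Gen 2 (rule 18): 001100010101101
Gen 3 (rule 57): 101011001011010
Gen 4 (rule 225): 010101000101100
Gen 5 (rule 106): 101010001011100
Gen 6 (rule 18): 000001010000010
Gen 7 (rule 57): 111100101111001
Gen 8 (rule 225): 011100010111000
Gen 9 (rule 106): 110100101101000
Gen 10 (rule 18): 000011000000100
Gen 11 (rule 57): 111010111110011
Gen 12 (rule 225): 011101011110001
Gen 13 (rule 106): 110110110010010
Gen 14 (rule 18): 000000001101101
Gen 15 (rule 57): 111111101011010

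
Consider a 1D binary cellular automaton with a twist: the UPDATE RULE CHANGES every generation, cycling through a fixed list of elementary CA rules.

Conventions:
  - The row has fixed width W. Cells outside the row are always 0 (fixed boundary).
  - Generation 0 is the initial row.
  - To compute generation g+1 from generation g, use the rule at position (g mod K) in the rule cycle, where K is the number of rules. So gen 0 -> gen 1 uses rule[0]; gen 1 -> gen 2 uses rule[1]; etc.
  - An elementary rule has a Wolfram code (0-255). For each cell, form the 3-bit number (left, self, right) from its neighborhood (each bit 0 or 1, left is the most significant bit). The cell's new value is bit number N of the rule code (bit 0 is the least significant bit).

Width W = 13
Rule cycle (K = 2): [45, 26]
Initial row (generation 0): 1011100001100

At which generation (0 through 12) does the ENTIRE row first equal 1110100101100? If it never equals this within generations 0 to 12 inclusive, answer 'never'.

Answer: never

Derivation:
Gen 0: 1011100001100
Gen 1 (rule 45): 1110001101001
Gen 2 (rule 26): 1001011000110
Gen 3 (rule 45): 1001110010100
Gen 4 (rule 26): 0111001100010
Gen 5 (rule 45): 0100001001010
Gen 6 (rule 26): 1010010110001
Gen 7 (rule 45): 1110011100101
Gen 8 (rule 26): 1001110011000
Gen 9 (rule 45): 1001000010011
Gen 10 (rule 26): 0110100101110
Gen 11 (rule 45): 0101100111000
Gen 12 (rule 26): 1001011100100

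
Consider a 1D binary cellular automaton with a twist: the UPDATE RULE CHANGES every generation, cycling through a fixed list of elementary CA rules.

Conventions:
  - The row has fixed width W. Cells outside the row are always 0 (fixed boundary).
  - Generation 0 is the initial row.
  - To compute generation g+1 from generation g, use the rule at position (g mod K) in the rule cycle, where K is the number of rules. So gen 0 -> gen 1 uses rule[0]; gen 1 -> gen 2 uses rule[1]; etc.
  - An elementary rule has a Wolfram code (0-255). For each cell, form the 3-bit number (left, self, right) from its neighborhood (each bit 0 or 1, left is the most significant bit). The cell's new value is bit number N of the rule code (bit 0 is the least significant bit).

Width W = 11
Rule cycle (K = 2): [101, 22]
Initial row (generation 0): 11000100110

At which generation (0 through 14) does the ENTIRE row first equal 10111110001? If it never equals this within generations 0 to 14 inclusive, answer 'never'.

Answer: 5

Derivation:
Gen 0: 11000100110
Gen 1 (rule 101): 01010100010
Gen 2 (rule 22): 11010110111
Gen 3 (rule 101): 01111011001
Gen 4 (rule 22): 10000000111
Gen 5 (rule 101): 10111110001
Gen 6 (rule 22): 10000001011
Gen 7 (rule 101): 10111101101
Gen 8 (rule 22): 10000000001
Gen 9 (rule 101): 10111111101
Gen 10 (rule 22): 10000000001
Gen 11 (rule 101): 10111111101
Gen 12 (rule 22): 10000000001
Gen 13 (rule 101): 10111111101
Gen 14 (rule 22): 10000000001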